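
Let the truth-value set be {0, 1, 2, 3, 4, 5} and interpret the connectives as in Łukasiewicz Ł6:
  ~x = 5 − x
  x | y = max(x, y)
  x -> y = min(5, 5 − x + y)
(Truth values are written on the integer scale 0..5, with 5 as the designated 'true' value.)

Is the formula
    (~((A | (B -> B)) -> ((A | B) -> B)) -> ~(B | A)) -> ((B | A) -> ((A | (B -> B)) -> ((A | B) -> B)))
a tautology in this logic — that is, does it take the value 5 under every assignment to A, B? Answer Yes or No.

At A = 0, B = 2, for instance:
B -> B = 2 -> 2 = 5
A | (B -> B) = 0 | 5 = 5
A | B = 0 | 2 = 2
(A | B) -> B = 2 -> 2 = 5
(A | (B -> B)) -> ((A | B) -> B) = 5 -> 5 = 5
~((A | (B -> B)) -> ((A | B) -> B)) = ~5 = 0
B | A = 2 | 0 = 2
~(B | A) = ~2 = 3
~((A | (B -> B)) -> ((A | B) -> B)) -> ~(B | A) = 0 -> 3 = 5
(B | A) -> ((A | (B -> B)) -> ((A | B) -> B)) = 2 -> 5 = 5
(~((A | (B -> B)) -> ((A | B) -> B)) -> ~(B | A)) -> ((B | A) -> ((A | (B -> B)) -> ((A | B) -> B))) = 5 -> 5 = 5
and checking the remaining 35 assignments likewise gives ≥ 5 in every case.

Yes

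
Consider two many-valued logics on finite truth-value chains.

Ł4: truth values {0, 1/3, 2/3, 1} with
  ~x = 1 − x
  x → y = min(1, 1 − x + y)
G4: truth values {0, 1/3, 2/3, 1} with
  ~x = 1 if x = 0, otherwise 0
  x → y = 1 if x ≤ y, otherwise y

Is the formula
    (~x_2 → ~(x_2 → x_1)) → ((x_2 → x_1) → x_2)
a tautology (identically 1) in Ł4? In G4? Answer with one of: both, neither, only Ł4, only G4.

only Ł4

In Ł4: every assignment gives 1 — tautology.
In G4: at x_1 = 1/3, x_2 = 1/3 the value is 1/3 — not a tautology.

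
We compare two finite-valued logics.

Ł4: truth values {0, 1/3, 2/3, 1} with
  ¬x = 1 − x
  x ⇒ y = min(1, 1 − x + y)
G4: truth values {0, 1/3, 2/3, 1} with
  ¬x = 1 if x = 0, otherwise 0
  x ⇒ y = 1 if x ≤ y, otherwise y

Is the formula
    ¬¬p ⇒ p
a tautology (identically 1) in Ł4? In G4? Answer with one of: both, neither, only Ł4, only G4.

only Ł4

In Ł4: every assignment gives 1 — tautology.
In G4: at p = 1/3 the value is 1/3 — not a tautology.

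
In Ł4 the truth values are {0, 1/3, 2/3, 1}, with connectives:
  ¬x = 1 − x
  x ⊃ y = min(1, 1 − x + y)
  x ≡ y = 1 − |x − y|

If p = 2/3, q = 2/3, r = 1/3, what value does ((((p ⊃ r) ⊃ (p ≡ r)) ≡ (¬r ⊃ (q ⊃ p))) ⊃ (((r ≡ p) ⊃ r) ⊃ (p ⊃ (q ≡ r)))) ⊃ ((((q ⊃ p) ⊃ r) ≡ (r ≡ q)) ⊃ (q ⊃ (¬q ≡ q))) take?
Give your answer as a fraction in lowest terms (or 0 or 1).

p ⊃ r = 2/3 ⊃ 1/3 = 2/3
p ≡ r = 2/3 ≡ 1/3 = 2/3
(p ⊃ r) ⊃ (p ≡ r) = 2/3 ⊃ 2/3 = 1
¬r = ¬1/3 = 2/3
q ⊃ p = 2/3 ⊃ 2/3 = 1
¬r ⊃ (q ⊃ p) = 2/3 ⊃ 1 = 1
((p ⊃ r) ⊃ (p ≡ r)) ≡ (¬r ⊃ (q ⊃ p)) = 1 ≡ 1 = 1
r ≡ p = 1/3 ≡ 2/3 = 2/3
(r ≡ p) ⊃ r = 2/3 ⊃ 1/3 = 2/3
q ≡ r = 2/3 ≡ 1/3 = 2/3
p ⊃ (q ≡ r) = 2/3 ⊃ 2/3 = 1
((r ≡ p) ⊃ r) ⊃ (p ⊃ (q ≡ r)) = 2/3 ⊃ 1 = 1
(((p ⊃ r) ⊃ (p ≡ r)) ≡ (¬r ⊃ (q ⊃ p))) ⊃ (((r ≡ p) ⊃ r) ⊃ (p ⊃ (q ≡ r))) = 1 ⊃ 1 = 1
q ⊃ p = 2/3 ⊃ 2/3 = 1
(q ⊃ p) ⊃ r = 1 ⊃ 1/3 = 1/3
r ≡ q = 1/3 ≡ 2/3 = 2/3
((q ⊃ p) ⊃ r) ≡ (r ≡ q) = 1/3 ≡ 2/3 = 2/3
¬q = ¬2/3 = 1/3
¬q ≡ q = 1/3 ≡ 2/3 = 2/3
q ⊃ (¬q ≡ q) = 2/3 ⊃ 2/3 = 1
(((q ⊃ p) ⊃ r) ≡ (r ≡ q)) ⊃ (q ⊃ (¬q ≡ q)) = 2/3 ⊃ 1 = 1
((((p ⊃ r) ⊃ (p ≡ r)) ≡ (¬r ⊃ (q ⊃ p))) ⊃ (((r ≡ p) ⊃ r) ⊃ (p ⊃ (q ≡ r)))) ⊃ ((((q ⊃ p) ⊃ r) ≡ (r ≡ q)) ⊃ (q ⊃ (¬q ≡ q))) = 1 ⊃ 1 = 1

1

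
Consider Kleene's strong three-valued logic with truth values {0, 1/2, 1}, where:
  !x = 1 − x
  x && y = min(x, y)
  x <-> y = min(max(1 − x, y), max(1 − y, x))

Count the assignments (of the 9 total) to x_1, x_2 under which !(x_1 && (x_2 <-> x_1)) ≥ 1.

4

x_1 = 0, x_2 = 0 ↦ 1  ≥
x_1 = 0, x_2 = 1/2 ↦ 1  ≥
x_1 = 0, x_2 = 1 ↦ 1  ≥
x_1 = 1/2, x_2 = 0 ↦ 1/2  <
x_1 = 1/2, x_2 = 1/2 ↦ 1/2  <
x_1 = 1/2, x_2 = 1 ↦ 1/2  <
x_1 = 1, x_2 = 0 ↦ 1  ≥
x_1 = 1, x_2 = 1/2 ↦ 1/2  <
x_1 = 1, x_2 = 1 ↦ 0  <
So 4 of the 9 assignments meet the threshold.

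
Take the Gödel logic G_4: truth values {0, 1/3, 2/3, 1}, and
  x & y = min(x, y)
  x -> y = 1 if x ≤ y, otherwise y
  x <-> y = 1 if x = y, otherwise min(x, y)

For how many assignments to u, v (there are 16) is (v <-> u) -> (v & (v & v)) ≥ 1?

u = 0, v = 0 ↦ 0  <
u = 0, v = 1/3 ↦ 1  ≥
u = 0, v = 2/3 ↦ 1  ≥
u = 0, v = 1 ↦ 1  ≥
u = 1/3, v = 0 ↦ 1  ≥
u = 1/3, v = 1/3 ↦ 1/3  <
u = 1/3, v = 2/3 ↦ 1  ≥
u = 1/3, v = 1 ↦ 1  ≥
u = 2/3, v = 0 ↦ 1  ≥
u = 2/3, v = 1/3 ↦ 1  ≥
u = 2/3, v = 2/3 ↦ 2/3  <
u = 2/3, v = 1 ↦ 1  ≥
u = 1, v = 0 ↦ 1  ≥
u = 1, v = 1/3 ↦ 1  ≥
u = 1, v = 2/3 ↦ 1  ≥
u = 1, v = 1 ↦ 1  ≥
So 13 of the 16 assignments meet the threshold.

13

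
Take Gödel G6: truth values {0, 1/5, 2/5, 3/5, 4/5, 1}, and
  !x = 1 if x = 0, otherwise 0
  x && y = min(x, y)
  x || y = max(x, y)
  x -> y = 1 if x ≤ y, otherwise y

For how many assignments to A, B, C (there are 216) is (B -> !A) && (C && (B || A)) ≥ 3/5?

18

value 1: 2 assignments (counts)
value 4/5: 6 assignments (counts)
value 3/5: 10 assignments (counts)
value 2/5: 14 assignments
value 1/5: 18 assignments
value 0: 166 assignments
So 18 of the 216 assignments meet the threshold.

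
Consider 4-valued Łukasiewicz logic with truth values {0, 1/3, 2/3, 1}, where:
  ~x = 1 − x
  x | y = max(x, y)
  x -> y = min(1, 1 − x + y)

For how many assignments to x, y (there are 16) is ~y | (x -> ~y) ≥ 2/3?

x = 0, y = 0 ↦ 1  ≥
x = 0, y = 1/3 ↦ 1  ≥
x = 0, y = 2/3 ↦ 1  ≥
x = 0, y = 1 ↦ 1  ≥
x = 1/3, y = 0 ↦ 1  ≥
x = 1/3, y = 1/3 ↦ 1  ≥
x = 1/3, y = 2/3 ↦ 1  ≥
x = 1/3, y = 1 ↦ 2/3  ≥
x = 2/3, y = 0 ↦ 1  ≥
x = 2/3, y = 1/3 ↦ 1  ≥
x = 2/3, y = 2/3 ↦ 2/3  ≥
x = 2/3, y = 1 ↦ 1/3  <
x = 1, y = 0 ↦ 1  ≥
x = 1, y = 1/3 ↦ 2/3  ≥
x = 1, y = 2/3 ↦ 1/3  <
x = 1, y = 1 ↦ 0  <
So 13 of the 16 assignments meet the threshold.

13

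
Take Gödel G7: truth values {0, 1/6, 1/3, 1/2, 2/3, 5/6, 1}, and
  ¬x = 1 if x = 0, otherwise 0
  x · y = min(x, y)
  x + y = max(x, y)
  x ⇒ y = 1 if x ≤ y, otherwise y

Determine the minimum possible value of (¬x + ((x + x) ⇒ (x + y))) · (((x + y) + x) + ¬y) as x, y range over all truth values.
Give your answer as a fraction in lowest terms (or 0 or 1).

Take x = 0, y = 1/6:
¬x = ¬0 = 1
x + x = 0 + 0 = 0
x + y = 0 + 1/6 = 1/6
(x + x) ⇒ (x + y) = 0 ⇒ 1/6 = 1
¬x + ((x + x) ⇒ (x + y)) = 1 + 1 = 1
x + y = 0 + 1/6 = 1/6
(x + y) + x = 1/6 + 0 = 1/6
¬y = ¬1/6 = 0
((x + y) + x) + ¬y = 1/6 + 0 = 1/6
(¬x + ((x + x) ⇒ (x + y))) · (((x + y) + x) + ¬y) = 1 · 1/6 = 1/6
No assignment yields a value below 1/6, so this is the minimum.

1/6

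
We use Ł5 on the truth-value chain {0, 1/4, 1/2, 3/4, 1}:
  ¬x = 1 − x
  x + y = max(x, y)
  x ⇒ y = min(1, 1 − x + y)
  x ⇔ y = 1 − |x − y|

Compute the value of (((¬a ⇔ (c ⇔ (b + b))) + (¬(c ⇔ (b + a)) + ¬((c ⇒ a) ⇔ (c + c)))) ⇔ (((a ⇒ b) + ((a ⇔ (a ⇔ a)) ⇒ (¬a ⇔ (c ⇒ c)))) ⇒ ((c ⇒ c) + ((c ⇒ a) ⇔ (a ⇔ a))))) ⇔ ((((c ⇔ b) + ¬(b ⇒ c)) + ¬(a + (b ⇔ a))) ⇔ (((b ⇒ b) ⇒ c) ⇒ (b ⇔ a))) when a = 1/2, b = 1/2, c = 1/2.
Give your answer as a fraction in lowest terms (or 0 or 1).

¬a = ¬1/2 = 1/2
b + b = 1/2 + 1/2 = 1/2
c ⇔ (b + b) = 1/2 ⇔ 1/2 = 1
¬a ⇔ (c ⇔ (b + b)) = 1/2 ⇔ 1 = 1/2
b + a = 1/2 + 1/2 = 1/2
c ⇔ (b + a) = 1/2 ⇔ 1/2 = 1
¬(c ⇔ (b + a)) = ¬1 = 0
c ⇒ a = 1/2 ⇒ 1/2 = 1
c + c = 1/2 + 1/2 = 1/2
(c ⇒ a) ⇔ (c + c) = 1 ⇔ 1/2 = 1/2
¬((c ⇒ a) ⇔ (c + c)) = ¬1/2 = 1/2
¬(c ⇔ (b + a)) + ¬((c ⇒ a) ⇔ (c + c)) = 0 + 1/2 = 1/2
(¬a ⇔ (c ⇔ (b + b))) + (¬(c ⇔ (b + a)) + ¬((c ⇒ a) ⇔ (c + c))) = 1/2 + 1/2 = 1/2
a ⇒ b = 1/2 ⇒ 1/2 = 1
a ⇔ a = 1/2 ⇔ 1/2 = 1
a ⇔ (a ⇔ a) = 1/2 ⇔ 1 = 1/2
¬a = ¬1/2 = 1/2
c ⇒ c = 1/2 ⇒ 1/2 = 1
¬a ⇔ (c ⇒ c) = 1/2 ⇔ 1 = 1/2
(a ⇔ (a ⇔ a)) ⇒ (¬a ⇔ (c ⇒ c)) = 1/2 ⇒ 1/2 = 1
(a ⇒ b) + ((a ⇔ (a ⇔ a)) ⇒ (¬a ⇔ (c ⇒ c))) = 1 + 1 = 1
c ⇒ c = 1/2 ⇒ 1/2 = 1
c ⇒ a = 1/2 ⇒ 1/2 = 1
a ⇔ a = 1/2 ⇔ 1/2 = 1
(c ⇒ a) ⇔ (a ⇔ a) = 1 ⇔ 1 = 1
(c ⇒ c) + ((c ⇒ a) ⇔ (a ⇔ a)) = 1 + 1 = 1
((a ⇒ b) + ((a ⇔ (a ⇔ a)) ⇒ (¬a ⇔ (c ⇒ c)))) ⇒ ((c ⇒ c) + ((c ⇒ a) ⇔ (a ⇔ a))) = 1 ⇒ 1 = 1
((¬a ⇔ (c ⇔ (b + b))) + (¬(c ⇔ (b + a)) + ¬((c ⇒ a) ⇔ (c + c)))) ⇔ (((a ⇒ b) + ((a ⇔ (a ⇔ a)) ⇒ (¬a ⇔ (c ⇒ c)))) ⇒ ((c ⇒ c) + ((c ⇒ a) ⇔ (a ⇔ a)))) = 1/2 ⇔ 1 = 1/2
c ⇔ b = 1/2 ⇔ 1/2 = 1
b ⇒ c = 1/2 ⇒ 1/2 = 1
¬(b ⇒ c) = ¬1 = 0
(c ⇔ b) + ¬(b ⇒ c) = 1 + 0 = 1
b ⇔ a = 1/2 ⇔ 1/2 = 1
a + (b ⇔ a) = 1/2 + 1 = 1
¬(a + (b ⇔ a)) = ¬1 = 0
((c ⇔ b) + ¬(b ⇒ c)) + ¬(a + (b ⇔ a)) = 1 + 0 = 1
b ⇒ b = 1/2 ⇒ 1/2 = 1
(b ⇒ b) ⇒ c = 1 ⇒ 1/2 = 1/2
b ⇔ a = 1/2 ⇔ 1/2 = 1
((b ⇒ b) ⇒ c) ⇒ (b ⇔ a) = 1/2 ⇒ 1 = 1
(((c ⇔ b) + ¬(b ⇒ c)) + ¬(a + (b ⇔ a))) ⇔ (((b ⇒ b) ⇒ c) ⇒ (b ⇔ a)) = 1 ⇔ 1 = 1
(((¬a ⇔ (c ⇔ (b + b))) + (¬(c ⇔ (b + a)) + ¬((c ⇒ a) ⇔ (c + c)))) ⇔ (((a ⇒ b) + ((a ⇔ (a ⇔ a)) ⇒ (¬a ⇔ (c ⇒ c)))) ⇒ ((c ⇒ c) + ((c ⇒ a) ⇔ (a ⇔ a))))) ⇔ ((((c ⇔ b) + ¬(b ⇒ c)) + ¬(a + (b ⇔ a))) ⇔ (((b ⇒ b) ⇒ c) ⇒ (b ⇔ a))) = 1/2 ⇔ 1 = 1/2

1/2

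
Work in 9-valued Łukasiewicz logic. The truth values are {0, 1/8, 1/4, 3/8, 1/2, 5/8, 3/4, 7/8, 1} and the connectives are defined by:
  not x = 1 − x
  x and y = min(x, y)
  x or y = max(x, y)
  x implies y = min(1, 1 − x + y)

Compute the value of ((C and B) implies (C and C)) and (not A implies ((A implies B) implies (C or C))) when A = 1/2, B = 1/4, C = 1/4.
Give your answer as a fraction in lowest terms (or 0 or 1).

1

C and B = 1/4 and 1/4 = 1/4
C and C = 1/4 and 1/4 = 1/4
(C and B) implies (C and C) = 1/4 implies 1/4 = 1
not A = not 1/2 = 1/2
A implies B = 1/2 implies 1/4 = 3/4
C or C = 1/4 or 1/4 = 1/4
(A implies B) implies (C or C) = 3/4 implies 1/4 = 1/2
not A implies ((A implies B) implies (C or C)) = 1/2 implies 1/2 = 1
((C and B) implies (C and C)) and (not A implies ((A implies B) implies (C or C))) = 1 and 1 = 1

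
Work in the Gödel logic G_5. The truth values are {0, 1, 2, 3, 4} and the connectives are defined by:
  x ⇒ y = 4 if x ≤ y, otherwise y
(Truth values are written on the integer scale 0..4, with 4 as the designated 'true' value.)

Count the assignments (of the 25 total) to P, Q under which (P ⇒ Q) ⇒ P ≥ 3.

value 4: 11 assignments (counts)
value 3: 2 assignments (counts)
value 2: 3 assignments
value 1: 4 assignments
value 0: 5 assignments
So 13 of the 25 assignments meet the threshold.

13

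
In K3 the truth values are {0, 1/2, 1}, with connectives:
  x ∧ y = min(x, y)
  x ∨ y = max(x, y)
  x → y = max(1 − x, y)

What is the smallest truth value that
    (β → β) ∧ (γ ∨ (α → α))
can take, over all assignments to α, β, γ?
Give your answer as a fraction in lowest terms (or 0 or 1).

Take α = 0, β = 1/2, γ = 0:
β → β = 1/2 → 1/2 = 1/2
α → α = 0 → 0 = 1
γ ∨ (α → α) = 0 ∨ 1 = 1
(β → β) ∧ (γ ∨ (α → α)) = 1/2 ∧ 1 = 1/2
No assignment yields a value below 1/2, so this is the minimum.

1/2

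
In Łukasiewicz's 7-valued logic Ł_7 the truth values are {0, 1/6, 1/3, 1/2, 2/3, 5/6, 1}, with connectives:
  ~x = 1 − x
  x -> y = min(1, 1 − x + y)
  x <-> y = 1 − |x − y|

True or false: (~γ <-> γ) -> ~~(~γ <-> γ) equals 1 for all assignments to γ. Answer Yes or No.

Yes

γ = 0 ↦ 1
γ = 1/6 ↦ 1
γ = 1/3 ↦ 1
γ = 1/2 ↦ 1
γ = 2/3 ↦ 1
γ = 5/6 ↦ 1
γ = 1 ↦ 1
Every assignment gives a value ≥ 1.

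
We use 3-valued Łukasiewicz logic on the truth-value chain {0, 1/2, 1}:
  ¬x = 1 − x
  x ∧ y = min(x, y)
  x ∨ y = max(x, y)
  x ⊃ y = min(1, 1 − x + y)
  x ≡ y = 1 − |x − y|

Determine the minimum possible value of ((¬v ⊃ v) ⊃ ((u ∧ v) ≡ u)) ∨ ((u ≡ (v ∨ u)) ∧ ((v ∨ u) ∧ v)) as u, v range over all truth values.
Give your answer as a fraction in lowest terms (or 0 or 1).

Take u = 1, v = 1/2:
¬v = ¬1/2 = 1/2
¬v ⊃ v = 1/2 ⊃ 1/2 = 1
u ∧ v = 1 ∧ 1/2 = 1/2
(u ∧ v) ≡ u = 1/2 ≡ 1 = 1/2
(¬v ⊃ v) ⊃ ((u ∧ v) ≡ u) = 1 ⊃ 1/2 = 1/2
v ∨ u = 1/2 ∨ 1 = 1
u ≡ (v ∨ u) = 1 ≡ 1 = 1
v ∨ u = 1/2 ∨ 1 = 1
(v ∨ u) ∧ v = 1 ∧ 1/2 = 1/2
(u ≡ (v ∨ u)) ∧ ((v ∨ u) ∧ v) = 1 ∧ 1/2 = 1/2
((¬v ⊃ v) ⊃ ((u ∧ v) ≡ u)) ∨ ((u ≡ (v ∨ u)) ∧ ((v ∨ u) ∧ v)) = 1/2 ∨ 1/2 = 1/2
No assignment yields a value below 1/2, so this is the minimum.

1/2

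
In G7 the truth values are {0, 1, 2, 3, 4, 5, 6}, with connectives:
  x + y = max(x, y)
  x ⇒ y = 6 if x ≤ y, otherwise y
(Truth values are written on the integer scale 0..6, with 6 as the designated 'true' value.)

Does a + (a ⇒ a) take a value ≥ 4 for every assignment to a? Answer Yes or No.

Yes

a = 0 ↦ 6
a = 1 ↦ 6
a = 2 ↦ 6
a = 3 ↦ 6
a = 4 ↦ 6
a = 5 ↦ 6
a = 6 ↦ 6
Every assignment gives a value ≥ 4.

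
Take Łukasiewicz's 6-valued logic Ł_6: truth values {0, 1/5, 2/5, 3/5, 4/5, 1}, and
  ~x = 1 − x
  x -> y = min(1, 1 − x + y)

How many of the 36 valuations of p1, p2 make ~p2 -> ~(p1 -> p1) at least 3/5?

value 1: 6 assignments (counts)
value 4/5: 6 assignments (counts)
value 3/5: 6 assignments (counts)
value 2/5: 6 assignments
value 1/5: 6 assignments
value 0: 6 assignments
So 18 of the 36 assignments meet the threshold.

18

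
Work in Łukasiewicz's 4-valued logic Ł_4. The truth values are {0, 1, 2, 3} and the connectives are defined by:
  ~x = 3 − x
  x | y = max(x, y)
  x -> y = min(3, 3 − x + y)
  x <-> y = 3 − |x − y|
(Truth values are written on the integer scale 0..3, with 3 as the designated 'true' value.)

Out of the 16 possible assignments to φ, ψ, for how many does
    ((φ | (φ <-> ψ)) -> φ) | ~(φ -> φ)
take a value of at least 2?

13

φ = 0, ψ = 0 ↦ 0  <
φ = 0, ψ = 1 ↦ 1  <
φ = 0, ψ = 2 ↦ 2  ≥
φ = 0, ψ = 3 ↦ 3  ≥
φ = 1, ψ = 0 ↦ 2  ≥
φ = 1, ψ = 1 ↦ 1  <
φ = 1, ψ = 2 ↦ 2  ≥
φ = 1, ψ = 3 ↦ 3  ≥
φ = 2, ψ = 0 ↦ 3  ≥
φ = 2, ψ = 1 ↦ 3  ≥
φ = 2, ψ = 2 ↦ 2  ≥
φ = 2, ψ = 3 ↦ 3  ≥
φ = 3, ψ = 0 ↦ 3  ≥
φ = 3, ψ = 1 ↦ 3  ≥
φ = 3, ψ = 2 ↦ 3  ≥
φ = 3, ψ = 3 ↦ 3  ≥
So 13 of the 16 assignments meet the threshold.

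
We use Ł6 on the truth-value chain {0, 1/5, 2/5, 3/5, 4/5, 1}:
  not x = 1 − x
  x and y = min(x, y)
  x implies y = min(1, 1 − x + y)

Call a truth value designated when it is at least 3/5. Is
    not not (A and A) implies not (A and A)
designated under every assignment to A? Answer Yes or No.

Counterexample: take A = 4/5.
A and A = 4/5 and 4/5 = 4/5
not (A and A) = not 4/5 = 1/5
not not (A and A) = not 1/5 = 4/5
not (A and A) = not 4/5 = 1/5
not not (A and A) implies not (A and A) = 4/5 implies 1/5 = 2/5
This gives 2/5, which is below 3/5.

No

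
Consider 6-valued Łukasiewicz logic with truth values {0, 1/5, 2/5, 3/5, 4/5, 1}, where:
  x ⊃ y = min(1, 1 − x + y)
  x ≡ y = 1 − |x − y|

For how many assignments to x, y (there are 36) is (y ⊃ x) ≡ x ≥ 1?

11

value 1: 11 assignments (counts)
value 4/5: 9 assignments
value 3/5: 7 assignments
value 2/5: 5 assignments
value 1/5: 3 assignments
value 0: 1 assignment
So 11 of the 36 assignments meet the threshold.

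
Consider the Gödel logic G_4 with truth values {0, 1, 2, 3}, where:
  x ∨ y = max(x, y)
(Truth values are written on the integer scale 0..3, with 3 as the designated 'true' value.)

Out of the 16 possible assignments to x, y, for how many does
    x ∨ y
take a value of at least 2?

x = 0, y = 0 ↦ 0  <
x = 0, y = 1 ↦ 1  <
x = 0, y = 2 ↦ 2  ≥
x = 0, y = 3 ↦ 3  ≥
x = 1, y = 0 ↦ 1  <
x = 1, y = 1 ↦ 1  <
x = 1, y = 2 ↦ 2  ≥
x = 1, y = 3 ↦ 3  ≥
x = 2, y = 0 ↦ 2  ≥
x = 2, y = 1 ↦ 2  ≥
x = 2, y = 2 ↦ 2  ≥
x = 2, y = 3 ↦ 3  ≥
x = 3, y = 0 ↦ 3  ≥
x = 3, y = 1 ↦ 3  ≥
x = 3, y = 2 ↦ 3  ≥
x = 3, y = 3 ↦ 3  ≥
So 12 of the 16 assignments meet the threshold.

12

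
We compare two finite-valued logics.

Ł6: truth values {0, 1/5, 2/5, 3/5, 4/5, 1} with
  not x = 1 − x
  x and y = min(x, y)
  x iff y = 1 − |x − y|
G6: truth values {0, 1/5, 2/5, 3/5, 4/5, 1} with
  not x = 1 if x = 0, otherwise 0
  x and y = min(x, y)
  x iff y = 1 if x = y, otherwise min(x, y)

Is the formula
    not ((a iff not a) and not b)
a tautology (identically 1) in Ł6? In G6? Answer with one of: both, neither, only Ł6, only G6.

only G6

In Ł6: at a = 1/5, b = 0 the value is 3/5 — not a tautology.
In G6: every assignment gives 1 — tautology.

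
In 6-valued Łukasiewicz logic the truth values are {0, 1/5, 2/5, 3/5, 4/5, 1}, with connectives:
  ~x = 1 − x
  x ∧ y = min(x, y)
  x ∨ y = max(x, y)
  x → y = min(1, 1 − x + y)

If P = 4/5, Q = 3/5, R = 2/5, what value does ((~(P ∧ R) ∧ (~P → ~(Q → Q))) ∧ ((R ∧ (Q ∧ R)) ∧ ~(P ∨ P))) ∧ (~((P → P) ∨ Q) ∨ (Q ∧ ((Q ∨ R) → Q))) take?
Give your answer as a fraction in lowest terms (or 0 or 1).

P ∧ R = 4/5 ∧ 2/5 = 2/5
~(P ∧ R) = ~2/5 = 3/5
~P = ~4/5 = 1/5
Q → Q = 3/5 → 3/5 = 1
~(Q → Q) = ~1 = 0
~P → ~(Q → Q) = 1/5 → 0 = 4/5
~(P ∧ R) ∧ (~P → ~(Q → Q)) = 3/5 ∧ 4/5 = 3/5
Q ∧ R = 3/5 ∧ 2/5 = 2/5
R ∧ (Q ∧ R) = 2/5 ∧ 2/5 = 2/5
P ∨ P = 4/5 ∨ 4/5 = 4/5
~(P ∨ P) = ~4/5 = 1/5
(R ∧ (Q ∧ R)) ∧ ~(P ∨ P) = 2/5 ∧ 1/5 = 1/5
(~(P ∧ R) ∧ (~P → ~(Q → Q))) ∧ ((R ∧ (Q ∧ R)) ∧ ~(P ∨ P)) = 3/5 ∧ 1/5 = 1/5
P → P = 4/5 → 4/5 = 1
(P → P) ∨ Q = 1 ∨ 3/5 = 1
~((P → P) ∨ Q) = ~1 = 0
Q ∨ R = 3/5 ∨ 2/5 = 3/5
(Q ∨ R) → Q = 3/5 → 3/5 = 1
Q ∧ ((Q ∨ R) → Q) = 3/5 ∧ 1 = 3/5
~((P → P) ∨ Q) ∨ (Q ∧ ((Q ∨ R) → Q)) = 0 ∨ 3/5 = 3/5
((~(P ∧ R) ∧ (~P → ~(Q → Q))) ∧ ((R ∧ (Q ∧ R)) ∧ ~(P ∨ P))) ∧ (~((P → P) ∨ Q) ∨ (Q ∧ ((Q ∨ R) → Q))) = 1/5 ∧ 3/5 = 1/5

1/5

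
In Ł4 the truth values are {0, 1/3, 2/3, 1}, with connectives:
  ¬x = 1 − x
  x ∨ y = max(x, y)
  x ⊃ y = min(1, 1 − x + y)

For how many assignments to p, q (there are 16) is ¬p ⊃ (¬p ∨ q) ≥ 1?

16

p = 0, q = 0 ↦ 1  ≥
p = 0, q = 1/3 ↦ 1  ≥
p = 0, q = 2/3 ↦ 1  ≥
p = 0, q = 1 ↦ 1  ≥
p = 1/3, q = 0 ↦ 1  ≥
p = 1/3, q = 1/3 ↦ 1  ≥
p = 1/3, q = 2/3 ↦ 1  ≥
p = 1/3, q = 1 ↦ 1  ≥
p = 2/3, q = 0 ↦ 1  ≥
p = 2/3, q = 1/3 ↦ 1  ≥
p = 2/3, q = 2/3 ↦ 1  ≥
p = 2/3, q = 1 ↦ 1  ≥
p = 1, q = 0 ↦ 1  ≥
p = 1, q = 1/3 ↦ 1  ≥
p = 1, q = 2/3 ↦ 1  ≥
p = 1, q = 1 ↦ 1  ≥
So 16 of the 16 assignments meet the threshold.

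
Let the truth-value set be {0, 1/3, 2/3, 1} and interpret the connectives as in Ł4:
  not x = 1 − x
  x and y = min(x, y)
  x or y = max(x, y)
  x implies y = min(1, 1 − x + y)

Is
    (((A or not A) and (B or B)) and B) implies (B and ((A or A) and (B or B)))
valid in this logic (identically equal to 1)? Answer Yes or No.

Counterexample: take A = 0, B = 1/3.
not A = not 0 = 1
A or not A = 0 or 1 = 1
B or B = 1/3 or 1/3 = 1/3
(A or not A) and (B or B) = 1 and 1/3 = 1/3
((A or not A) and (B or B)) and B = 1/3 and 1/3 = 1/3
A or A = 0 or 0 = 0
B or B = 1/3 or 1/3 = 1/3
(A or A) and (B or B) = 0 and 1/3 = 0
B and ((A or A) and (B or B)) = 1/3 and 0 = 0
(((A or not A) and (B or B)) and B) implies (B and ((A or A) and (B or B))) = 1/3 implies 0 = 2/3
This gives 2/3 ≠ 1.

No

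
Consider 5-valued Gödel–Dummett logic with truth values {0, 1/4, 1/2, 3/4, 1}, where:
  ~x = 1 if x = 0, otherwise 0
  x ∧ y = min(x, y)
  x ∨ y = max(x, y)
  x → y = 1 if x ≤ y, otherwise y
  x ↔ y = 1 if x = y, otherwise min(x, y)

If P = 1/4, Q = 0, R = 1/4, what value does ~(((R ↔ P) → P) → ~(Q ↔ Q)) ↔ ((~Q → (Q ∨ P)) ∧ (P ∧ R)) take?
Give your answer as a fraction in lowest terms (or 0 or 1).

R ↔ P = 1/4 ↔ 1/4 = 1
(R ↔ P) → P = 1 → 1/4 = 1/4
Q ↔ Q = 0 ↔ 0 = 1
~(Q ↔ Q) = ~1 = 0
((R ↔ P) → P) → ~(Q ↔ Q) = 1/4 → 0 = 0
~(((R ↔ P) → P) → ~(Q ↔ Q)) = ~0 = 1
~Q = ~0 = 1
Q ∨ P = 0 ∨ 1/4 = 1/4
~Q → (Q ∨ P) = 1 → 1/4 = 1/4
P ∧ R = 1/4 ∧ 1/4 = 1/4
(~Q → (Q ∨ P)) ∧ (P ∧ R) = 1/4 ∧ 1/4 = 1/4
~(((R ↔ P) → P) → ~(Q ↔ Q)) ↔ ((~Q → (Q ∨ P)) ∧ (P ∧ R)) = 1 ↔ 1/4 = 1/4

1/4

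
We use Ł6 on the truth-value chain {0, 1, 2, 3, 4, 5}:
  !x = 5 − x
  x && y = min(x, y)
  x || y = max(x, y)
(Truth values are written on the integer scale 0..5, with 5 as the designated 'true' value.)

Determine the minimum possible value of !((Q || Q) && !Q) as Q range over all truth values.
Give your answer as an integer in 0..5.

3

Take Q = 2:
Q || Q = 2 || 2 = 2
!Q = !2 = 3
(Q || Q) && !Q = 2 && 3 = 2
!((Q || Q) && !Q) = !2 = 3
No assignment yields a value below 3, so this is the minimum.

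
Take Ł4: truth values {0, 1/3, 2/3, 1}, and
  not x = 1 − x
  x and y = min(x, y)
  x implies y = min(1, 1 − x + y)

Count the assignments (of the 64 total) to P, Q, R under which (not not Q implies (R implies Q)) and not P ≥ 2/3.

32

value 1: 16 assignments (counts)
value 2/3: 16 assignments (counts)
value 1/3: 16 assignments
value 0: 16 assignments
So 32 of the 64 assignments meet the threshold.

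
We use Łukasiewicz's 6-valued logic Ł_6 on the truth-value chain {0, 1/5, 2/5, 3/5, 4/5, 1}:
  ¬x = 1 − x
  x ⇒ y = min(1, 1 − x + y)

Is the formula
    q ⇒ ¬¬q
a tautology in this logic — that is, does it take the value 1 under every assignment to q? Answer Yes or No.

q = 0 ↦ 1
q = 1/5 ↦ 1
q = 2/5 ↦ 1
q = 3/5 ↦ 1
q = 4/5 ↦ 1
q = 1 ↦ 1
Every assignment gives a value ≥ 1.

Yes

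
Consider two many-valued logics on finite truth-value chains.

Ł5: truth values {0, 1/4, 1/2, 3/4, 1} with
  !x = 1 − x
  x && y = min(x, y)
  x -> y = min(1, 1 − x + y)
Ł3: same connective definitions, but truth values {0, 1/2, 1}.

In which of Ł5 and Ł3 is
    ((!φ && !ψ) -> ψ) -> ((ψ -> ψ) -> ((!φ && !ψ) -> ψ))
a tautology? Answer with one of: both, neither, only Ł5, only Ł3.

In Ł5: every assignment gives 1 — tautology.
In Ł3: every assignment gives 1 — tautology.

both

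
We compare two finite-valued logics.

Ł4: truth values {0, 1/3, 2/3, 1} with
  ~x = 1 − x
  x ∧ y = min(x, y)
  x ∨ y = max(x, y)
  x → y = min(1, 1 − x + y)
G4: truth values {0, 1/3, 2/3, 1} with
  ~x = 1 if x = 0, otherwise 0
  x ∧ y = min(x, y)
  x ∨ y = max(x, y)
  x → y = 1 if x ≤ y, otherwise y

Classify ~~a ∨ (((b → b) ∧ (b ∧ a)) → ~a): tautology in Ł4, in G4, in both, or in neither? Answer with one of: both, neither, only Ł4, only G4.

In Ł4: at a = 2/3, b = 2/3 the value is 2/3 — not a tautology.
In G4: every assignment gives 1 — tautology.

only G4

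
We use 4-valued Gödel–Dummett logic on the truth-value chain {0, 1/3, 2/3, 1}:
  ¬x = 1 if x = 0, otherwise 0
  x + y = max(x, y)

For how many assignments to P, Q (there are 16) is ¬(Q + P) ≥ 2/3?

1

P = 0, Q = 0 ↦ 1  ≥
P = 0, Q = 1/3 ↦ 0  <
P = 0, Q = 2/3 ↦ 0  <
P = 0, Q = 1 ↦ 0  <
P = 1/3, Q = 0 ↦ 0  <
P = 1/3, Q = 1/3 ↦ 0  <
P = 1/3, Q = 2/3 ↦ 0  <
P = 1/3, Q = 1 ↦ 0  <
P = 2/3, Q = 0 ↦ 0  <
P = 2/3, Q = 1/3 ↦ 0  <
P = 2/3, Q = 2/3 ↦ 0  <
P = 2/3, Q = 1 ↦ 0  <
P = 1, Q = 0 ↦ 0  <
P = 1, Q = 1/3 ↦ 0  <
P = 1, Q = 2/3 ↦ 0  <
P = 1, Q = 1 ↦ 0  <
So 1 of the 16 assignments meets the threshold.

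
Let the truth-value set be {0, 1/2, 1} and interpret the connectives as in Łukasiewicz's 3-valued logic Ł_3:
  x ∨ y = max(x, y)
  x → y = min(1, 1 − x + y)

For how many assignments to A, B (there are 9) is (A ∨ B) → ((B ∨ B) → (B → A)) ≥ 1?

7

A = 0, B = 0 ↦ 1  ≥
A = 0, B = 1/2 ↦ 1  ≥
A = 0, B = 1 ↦ 0  <
A = 1/2, B = 0 ↦ 1  ≥
A = 1/2, B = 1/2 ↦ 1  ≥
A = 1/2, B = 1 ↦ 1/2  <
A = 1, B = 0 ↦ 1  ≥
A = 1, B = 1/2 ↦ 1  ≥
A = 1, B = 1 ↦ 1  ≥
So 7 of the 9 assignments meet the threshold.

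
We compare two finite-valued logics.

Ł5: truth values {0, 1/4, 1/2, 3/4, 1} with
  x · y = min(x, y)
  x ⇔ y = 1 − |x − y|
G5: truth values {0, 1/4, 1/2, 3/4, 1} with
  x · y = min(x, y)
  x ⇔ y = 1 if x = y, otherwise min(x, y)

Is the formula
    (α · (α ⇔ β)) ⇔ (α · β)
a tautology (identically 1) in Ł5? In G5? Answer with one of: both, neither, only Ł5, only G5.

only G5

In Ł5: at α = 1/4, β = 0 the value is 3/4 — not a tautology.
In G5: every assignment gives 1 — tautology.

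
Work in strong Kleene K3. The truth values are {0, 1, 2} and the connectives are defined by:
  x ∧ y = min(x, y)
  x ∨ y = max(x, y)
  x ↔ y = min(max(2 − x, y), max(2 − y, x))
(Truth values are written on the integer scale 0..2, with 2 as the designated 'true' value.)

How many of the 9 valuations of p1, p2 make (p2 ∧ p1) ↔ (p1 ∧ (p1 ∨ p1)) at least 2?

4

p1 = 0, p2 = 0 ↦ 2  ≥
p1 = 0, p2 = 1 ↦ 2  ≥
p1 = 0, p2 = 2 ↦ 2  ≥
p1 = 1, p2 = 0 ↦ 1  <
p1 = 1, p2 = 1 ↦ 1  <
p1 = 1, p2 = 2 ↦ 1  <
p1 = 2, p2 = 0 ↦ 0  <
p1 = 2, p2 = 1 ↦ 1  <
p1 = 2, p2 = 2 ↦ 2  ≥
So 4 of the 9 assignments meet the threshold.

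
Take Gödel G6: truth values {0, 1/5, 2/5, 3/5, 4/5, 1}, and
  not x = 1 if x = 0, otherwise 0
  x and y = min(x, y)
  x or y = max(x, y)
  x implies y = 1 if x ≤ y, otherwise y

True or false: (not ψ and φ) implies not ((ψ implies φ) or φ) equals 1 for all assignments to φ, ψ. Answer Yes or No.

Counterexample: take φ = 1/5, ψ = 0.
not ψ = not 0 = 1
not ψ and φ = 1 and 1/5 = 1/5
ψ implies φ = 0 implies 1/5 = 1
(ψ implies φ) or φ = 1 or 1/5 = 1
not ((ψ implies φ) or φ) = not 1 = 0
(not ψ and φ) implies not ((ψ implies φ) or φ) = 1/5 implies 0 = 0
This gives 0 ≠ 1.

No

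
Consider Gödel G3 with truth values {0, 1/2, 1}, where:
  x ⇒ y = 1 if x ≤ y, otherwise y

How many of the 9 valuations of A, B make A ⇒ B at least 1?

6

A = 0, B = 0 ↦ 1  ≥
A = 0, B = 1/2 ↦ 1  ≥
A = 0, B = 1 ↦ 1  ≥
A = 1/2, B = 0 ↦ 0  <
A = 1/2, B = 1/2 ↦ 1  ≥
A = 1/2, B = 1 ↦ 1  ≥
A = 1, B = 0 ↦ 0  <
A = 1, B = 1/2 ↦ 1/2  <
A = 1, B = 1 ↦ 1  ≥
So 6 of the 9 assignments meet the threshold.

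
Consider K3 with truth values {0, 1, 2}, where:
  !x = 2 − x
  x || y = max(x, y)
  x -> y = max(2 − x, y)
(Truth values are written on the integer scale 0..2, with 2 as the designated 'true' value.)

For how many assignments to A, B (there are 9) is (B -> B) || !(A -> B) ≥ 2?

6

A = 0, B = 0 ↦ 2  ≥
A = 0, B = 1 ↦ 1  <
A = 0, B = 2 ↦ 2  ≥
A = 1, B = 0 ↦ 2  ≥
A = 1, B = 1 ↦ 1  <
A = 1, B = 2 ↦ 2  ≥
A = 2, B = 0 ↦ 2  ≥
A = 2, B = 1 ↦ 1  <
A = 2, B = 2 ↦ 2  ≥
So 6 of the 9 assignments meet the threshold.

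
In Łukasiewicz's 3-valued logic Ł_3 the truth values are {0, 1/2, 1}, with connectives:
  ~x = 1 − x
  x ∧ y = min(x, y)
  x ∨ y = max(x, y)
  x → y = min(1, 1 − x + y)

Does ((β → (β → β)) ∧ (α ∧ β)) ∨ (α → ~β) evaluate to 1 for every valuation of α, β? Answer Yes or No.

No

Counterexample: take α = 1/2, β = 1.
β → β = 1 → 1 = 1
β → (β → β) = 1 → 1 = 1
α ∧ β = 1/2 ∧ 1 = 1/2
(β → (β → β)) ∧ (α ∧ β) = 1 ∧ 1/2 = 1/2
~β = ~1 = 0
α → ~β = 1/2 → 0 = 1/2
((β → (β → β)) ∧ (α ∧ β)) ∨ (α → ~β) = 1/2 ∨ 1/2 = 1/2
This gives 1/2 ≠ 1.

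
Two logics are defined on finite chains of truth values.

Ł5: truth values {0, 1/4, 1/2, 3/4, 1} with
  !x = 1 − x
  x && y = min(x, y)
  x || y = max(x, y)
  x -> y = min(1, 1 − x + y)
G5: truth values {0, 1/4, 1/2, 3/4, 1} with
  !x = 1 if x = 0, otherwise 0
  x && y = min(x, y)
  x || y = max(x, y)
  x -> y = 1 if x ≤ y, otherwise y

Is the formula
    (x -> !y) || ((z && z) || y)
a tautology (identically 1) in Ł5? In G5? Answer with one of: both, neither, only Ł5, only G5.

In Ł5: at x = 1/2, y = 3/4, z = 0 the value is 3/4 — not a tautology.
In G5: at x = 1/4, y = 1/4, z = 0 the value is 1/4 — not a tautology.

neither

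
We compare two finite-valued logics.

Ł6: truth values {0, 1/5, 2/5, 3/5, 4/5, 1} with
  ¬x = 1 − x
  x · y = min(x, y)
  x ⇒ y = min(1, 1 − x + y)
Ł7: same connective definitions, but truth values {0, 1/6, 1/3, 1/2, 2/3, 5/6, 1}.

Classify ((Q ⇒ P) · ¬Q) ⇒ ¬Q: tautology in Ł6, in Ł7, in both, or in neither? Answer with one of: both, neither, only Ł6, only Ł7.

both

In Ł6: every assignment gives 1 — tautology.
In Ł7: every assignment gives 1 — tautology.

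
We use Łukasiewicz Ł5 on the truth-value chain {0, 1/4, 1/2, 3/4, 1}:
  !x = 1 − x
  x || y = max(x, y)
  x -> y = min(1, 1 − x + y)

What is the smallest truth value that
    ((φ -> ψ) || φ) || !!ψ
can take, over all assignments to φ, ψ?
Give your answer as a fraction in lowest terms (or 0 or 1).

1/2

Take φ = 1/2, ψ = 0:
φ -> ψ = 1/2 -> 0 = 1/2
(φ -> ψ) || φ = 1/2 || 1/2 = 1/2
!ψ = !0 = 1
!!ψ = !1 = 0
((φ -> ψ) || φ) || !!ψ = 1/2 || 0 = 1/2
No assignment yields a value below 1/2, so this is the minimum.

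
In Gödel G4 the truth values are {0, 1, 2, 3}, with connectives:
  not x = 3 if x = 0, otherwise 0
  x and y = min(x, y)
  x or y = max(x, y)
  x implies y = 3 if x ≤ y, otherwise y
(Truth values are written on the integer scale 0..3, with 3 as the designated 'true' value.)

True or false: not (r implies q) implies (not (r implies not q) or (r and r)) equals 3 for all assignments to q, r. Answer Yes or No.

No

Counterexample: take q = 0, r = 1.
r implies q = 1 implies 0 = 0
not (r implies q) = not 0 = 3
not q = not 0 = 3
r implies not q = 1 implies 3 = 3
not (r implies not q) = not 3 = 0
r and r = 1 and 1 = 1
not (r implies not q) or (r and r) = 0 or 1 = 1
not (r implies q) implies (not (r implies not q) or (r and r)) = 3 implies 1 = 1
This gives 1 ≠ 3.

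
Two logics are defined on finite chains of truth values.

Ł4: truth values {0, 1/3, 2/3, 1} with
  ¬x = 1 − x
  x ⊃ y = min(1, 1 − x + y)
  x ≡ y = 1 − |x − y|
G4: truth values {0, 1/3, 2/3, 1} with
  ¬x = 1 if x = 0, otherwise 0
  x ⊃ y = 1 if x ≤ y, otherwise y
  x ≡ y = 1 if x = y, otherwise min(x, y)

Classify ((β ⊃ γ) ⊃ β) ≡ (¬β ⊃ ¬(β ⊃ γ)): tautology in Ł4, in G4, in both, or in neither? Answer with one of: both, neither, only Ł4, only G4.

only Ł4

In Ł4: every assignment gives 1 — tautology.
In G4: at β = 1/3, γ = 1/3 the value is 1/3 — not a tautology.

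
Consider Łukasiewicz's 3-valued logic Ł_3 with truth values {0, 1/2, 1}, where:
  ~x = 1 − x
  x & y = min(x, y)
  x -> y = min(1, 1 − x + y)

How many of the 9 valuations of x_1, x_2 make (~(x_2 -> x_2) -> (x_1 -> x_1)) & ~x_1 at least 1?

x_1 = 0, x_2 = 0 ↦ 1  ≥
x_1 = 0, x_2 = 1/2 ↦ 1  ≥
x_1 = 0, x_2 = 1 ↦ 1  ≥
x_1 = 1/2, x_2 = 0 ↦ 1/2  <
x_1 = 1/2, x_2 = 1/2 ↦ 1/2  <
x_1 = 1/2, x_2 = 1 ↦ 1/2  <
x_1 = 1, x_2 = 0 ↦ 0  <
x_1 = 1, x_2 = 1/2 ↦ 0  <
x_1 = 1, x_2 = 1 ↦ 0  <
So 3 of the 9 assignments meet the threshold.

3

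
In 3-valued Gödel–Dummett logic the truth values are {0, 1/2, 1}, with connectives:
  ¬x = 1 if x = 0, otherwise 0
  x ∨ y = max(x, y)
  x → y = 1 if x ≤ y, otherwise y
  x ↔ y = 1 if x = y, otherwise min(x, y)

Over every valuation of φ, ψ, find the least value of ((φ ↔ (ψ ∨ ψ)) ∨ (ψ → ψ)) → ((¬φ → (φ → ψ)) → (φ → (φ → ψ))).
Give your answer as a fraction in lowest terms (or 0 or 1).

Take φ = 1/2, ψ = 0:
ψ ∨ ψ = 0 ∨ 0 = 0
φ ↔ (ψ ∨ ψ) = 1/2 ↔ 0 = 0
ψ → ψ = 0 → 0 = 1
(φ ↔ (ψ ∨ ψ)) ∨ (ψ → ψ) = 0 ∨ 1 = 1
¬φ = ¬1/2 = 0
φ → ψ = 1/2 → 0 = 0
¬φ → (φ → ψ) = 0 → 0 = 1
φ → ψ = 1/2 → 0 = 0
φ → (φ → ψ) = 1/2 → 0 = 0
(¬φ → (φ → ψ)) → (φ → (φ → ψ)) = 1 → 0 = 0
((φ ↔ (ψ ∨ ψ)) ∨ (ψ → ψ)) → ((¬φ → (φ → ψ)) → (φ → (φ → ψ))) = 1 → 0 = 0
No assignment yields a value below 0, so this is the minimum.

0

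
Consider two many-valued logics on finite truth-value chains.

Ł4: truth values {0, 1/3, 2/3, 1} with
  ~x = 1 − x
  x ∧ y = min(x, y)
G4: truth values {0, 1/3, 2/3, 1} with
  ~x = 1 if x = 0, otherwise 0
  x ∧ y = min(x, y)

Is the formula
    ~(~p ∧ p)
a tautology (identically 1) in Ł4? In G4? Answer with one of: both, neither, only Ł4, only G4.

In Ł4: at p = 1/3 the value is 2/3 — not a tautology.
In G4: every assignment gives 1 — tautology.

only G4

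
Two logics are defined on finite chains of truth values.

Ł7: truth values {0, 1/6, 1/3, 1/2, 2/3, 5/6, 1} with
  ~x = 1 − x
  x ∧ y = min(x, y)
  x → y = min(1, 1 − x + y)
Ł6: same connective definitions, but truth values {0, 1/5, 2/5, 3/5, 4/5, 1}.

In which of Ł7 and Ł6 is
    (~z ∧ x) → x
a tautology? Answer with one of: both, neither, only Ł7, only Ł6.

In Ł7: every assignment gives 1 — tautology.
In Ł6: every assignment gives 1 — tautology.

both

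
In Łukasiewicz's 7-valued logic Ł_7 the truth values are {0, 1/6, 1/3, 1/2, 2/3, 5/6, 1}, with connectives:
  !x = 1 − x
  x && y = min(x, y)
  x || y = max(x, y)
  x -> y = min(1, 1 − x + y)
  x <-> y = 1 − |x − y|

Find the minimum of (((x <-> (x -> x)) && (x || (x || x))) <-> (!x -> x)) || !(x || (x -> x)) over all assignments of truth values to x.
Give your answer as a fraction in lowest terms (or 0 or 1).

1/2

Take x = 1/2:
x -> x = 1/2 -> 1/2 = 1
x <-> (x -> x) = 1/2 <-> 1 = 1/2
x || x = 1/2 || 1/2 = 1/2
x || (x || x) = 1/2 || 1/2 = 1/2
(x <-> (x -> x)) && (x || (x || x)) = 1/2 && 1/2 = 1/2
!x = !1/2 = 1/2
!x -> x = 1/2 -> 1/2 = 1
((x <-> (x -> x)) && (x || (x || x))) <-> (!x -> x) = 1/2 <-> 1 = 1/2
x -> x = 1/2 -> 1/2 = 1
x || (x -> x) = 1/2 || 1 = 1
!(x || (x -> x)) = !1 = 0
(((x <-> (x -> x)) && (x || (x || x))) <-> (!x -> x)) || !(x || (x -> x)) = 1/2 || 0 = 1/2
No assignment yields a value below 1/2, so this is the minimum.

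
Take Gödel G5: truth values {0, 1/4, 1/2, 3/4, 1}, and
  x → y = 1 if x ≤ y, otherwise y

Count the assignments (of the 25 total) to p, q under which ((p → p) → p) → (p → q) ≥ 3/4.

16

value 1: 15 assignments (counts)
value 3/4: 1 assignment (counts)
value 1/2: 2 assignments
value 1/4: 3 assignments
value 0: 4 assignments
So 16 of the 25 assignments meet the threshold.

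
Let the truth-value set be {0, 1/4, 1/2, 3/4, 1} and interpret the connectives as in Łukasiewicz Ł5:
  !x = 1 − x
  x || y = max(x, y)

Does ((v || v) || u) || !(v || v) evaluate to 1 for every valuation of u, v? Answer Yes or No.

No

Counterexample: take u = 0, v = 1/4.
v || v = 1/4 || 1/4 = 1/4
(v || v) || u = 1/4 || 0 = 1/4
v || v = 1/4 || 1/4 = 1/4
!(v || v) = !1/4 = 3/4
((v || v) || u) || !(v || v) = 1/4 || 3/4 = 3/4
This gives 3/4 ≠ 1.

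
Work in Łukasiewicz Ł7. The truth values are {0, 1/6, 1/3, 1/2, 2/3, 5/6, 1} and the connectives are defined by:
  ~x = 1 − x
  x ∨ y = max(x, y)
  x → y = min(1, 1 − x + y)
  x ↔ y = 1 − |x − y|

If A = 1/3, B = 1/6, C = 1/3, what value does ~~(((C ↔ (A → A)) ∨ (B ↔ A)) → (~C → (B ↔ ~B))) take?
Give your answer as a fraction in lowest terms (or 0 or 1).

5/6

A → A = 1/3 → 1/3 = 1
C ↔ (A → A) = 1/3 ↔ 1 = 1/3
B ↔ A = 1/6 ↔ 1/3 = 5/6
(C ↔ (A → A)) ∨ (B ↔ A) = 1/3 ∨ 5/6 = 5/6
~C = ~1/3 = 2/3
~B = ~1/6 = 5/6
B ↔ ~B = 1/6 ↔ 5/6 = 1/3
~C → (B ↔ ~B) = 2/3 → 1/3 = 2/3
((C ↔ (A → A)) ∨ (B ↔ A)) → (~C → (B ↔ ~B)) = 5/6 → 2/3 = 5/6
~(((C ↔ (A → A)) ∨ (B ↔ A)) → (~C → (B ↔ ~B))) = ~5/6 = 1/6
~~(((C ↔ (A → A)) ∨ (B ↔ A)) → (~C → (B ↔ ~B))) = ~1/6 = 5/6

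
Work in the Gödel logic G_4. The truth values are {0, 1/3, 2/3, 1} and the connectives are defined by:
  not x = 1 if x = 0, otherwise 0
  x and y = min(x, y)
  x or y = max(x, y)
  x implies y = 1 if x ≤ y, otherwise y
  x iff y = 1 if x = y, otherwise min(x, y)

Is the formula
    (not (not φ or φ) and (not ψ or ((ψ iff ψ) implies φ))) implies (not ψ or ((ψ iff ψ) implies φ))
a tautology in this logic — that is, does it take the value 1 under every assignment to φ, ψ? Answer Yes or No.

Yes

φ = 0, ψ = 0 ↦ 1
φ = 0, ψ = 1/3 ↦ 1
φ = 0, ψ = 2/3 ↦ 1
φ = 0, ψ = 1 ↦ 1
φ = 1/3, ψ = 0 ↦ 1
φ = 1/3, ψ = 1/3 ↦ 1
φ = 1/3, ψ = 2/3 ↦ 1
φ = 1/3, ψ = 1 ↦ 1
φ = 2/3, ψ = 0 ↦ 1
φ = 2/3, ψ = 1/3 ↦ 1
φ = 2/3, ψ = 2/3 ↦ 1
φ = 2/3, ψ = 1 ↦ 1
φ = 1, ψ = 0 ↦ 1
φ = 1, ψ = 1/3 ↦ 1
φ = 1, ψ = 2/3 ↦ 1
φ = 1, ψ = 1 ↦ 1
Every assignment gives a value ≥ 1.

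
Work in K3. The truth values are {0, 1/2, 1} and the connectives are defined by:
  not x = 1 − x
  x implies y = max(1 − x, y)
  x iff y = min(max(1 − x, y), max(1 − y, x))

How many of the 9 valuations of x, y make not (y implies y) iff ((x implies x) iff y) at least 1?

x = 0, y = 0 ↦ 1  ≥
x = 0, y = 1/2 ↦ 1/2  <
x = 0, y = 1 ↦ 0  <
x = 1/2, y = 0 ↦ 1/2  <
x = 1/2, y = 1/2 ↦ 1/2  <
x = 1/2, y = 1 ↦ 1/2  <
x = 1, y = 0 ↦ 1  ≥
x = 1, y = 1/2 ↦ 1/2  <
x = 1, y = 1 ↦ 0  <
So 2 of the 9 assignments meet the threshold.

2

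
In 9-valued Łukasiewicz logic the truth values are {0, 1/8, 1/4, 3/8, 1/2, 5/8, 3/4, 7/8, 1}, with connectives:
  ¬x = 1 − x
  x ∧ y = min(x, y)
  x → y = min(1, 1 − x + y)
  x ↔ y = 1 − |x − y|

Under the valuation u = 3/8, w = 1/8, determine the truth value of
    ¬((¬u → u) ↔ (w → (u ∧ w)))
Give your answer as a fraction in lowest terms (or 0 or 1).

¬u = ¬3/8 = 5/8
¬u → u = 5/8 → 3/8 = 3/4
u ∧ w = 3/8 ∧ 1/8 = 1/8
w → (u ∧ w) = 1/8 → 1/8 = 1
(¬u → u) ↔ (w → (u ∧ w)) = 3/4 ↔ 1 = 3/4
¬((¬u → u) ↔ (w → (u ∧ w))) = ¬3/4 = 1/4

1/4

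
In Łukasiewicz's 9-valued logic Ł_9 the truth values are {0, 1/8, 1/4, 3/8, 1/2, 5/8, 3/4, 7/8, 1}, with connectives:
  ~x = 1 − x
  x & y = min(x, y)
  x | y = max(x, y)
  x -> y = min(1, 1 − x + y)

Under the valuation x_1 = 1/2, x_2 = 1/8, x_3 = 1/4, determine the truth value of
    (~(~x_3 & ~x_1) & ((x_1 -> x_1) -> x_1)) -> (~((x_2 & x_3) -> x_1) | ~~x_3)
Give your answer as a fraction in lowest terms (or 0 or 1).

3/4

~x_3 = ~1/4 = 3/4
~x_1 = ~1/2 = 1/2
~x_3 & ~x_1 = 3/4 & 1/2 = 1/2
~(~x_3 & ~x_1) = ~1/2 = 1/2
x_1 -> x_1 = 1/2 -> 1/2 = 1
(x_1 -> x_1) -> x_1 = 1 -> 1/2 = 1/2
~(~x_3 & ~x_1) & ((x_1 -> x_1) -> x_1) = 1/2 & 1/2 = 1/2
x_2 & x_3 = 1/8 & 1/4 = 1/8
(x_2 & x_3) -> x_1 = 1/8 -> 1/2 = 1
~((x_2 & x_3) -> x_1) = ~1 = 0
~x_3 = ~1/4 = 3/4
~~x_3 = ~3/4 = 1/4
~((x_2 & x_3) -> x_1) | ~~x_3 = 0 | 1/4 = 1/4
(~(~x_3 & ~x_1) & ((x_1 -> x_1) -> x_1)) -> (~((x_2 & x_3) -> x_1) | ~~x_3) = 1/2 -> 1/4 = 3/4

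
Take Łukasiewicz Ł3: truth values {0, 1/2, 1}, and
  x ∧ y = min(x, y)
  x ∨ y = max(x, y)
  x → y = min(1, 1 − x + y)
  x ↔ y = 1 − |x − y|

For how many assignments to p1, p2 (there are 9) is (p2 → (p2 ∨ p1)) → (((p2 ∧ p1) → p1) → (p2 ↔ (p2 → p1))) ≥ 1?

2

p1 = 0, p2 = 0 ↦ 0  <
p1 = 0, p2 = 1/2 ↦ 1  ≥
p1 = 0, p2 = 1 ↦ 0  <
p1 = 1/2, p2 = 0 ↦ 0  <
p1 = 1/2, p2 = 1/2 ↦ 1/2  <
p1 = 1/2, p2 = 1 ↦ 1/2  <
p1 = 1, p2 = 0 ↦ 0  <
p1 = 1, p2 = 1/2 ↦ 1/2  <
p1 = 1, p2 = 1 ↦ 1  ≥
So 2 of the 9 assignments meet the threshold.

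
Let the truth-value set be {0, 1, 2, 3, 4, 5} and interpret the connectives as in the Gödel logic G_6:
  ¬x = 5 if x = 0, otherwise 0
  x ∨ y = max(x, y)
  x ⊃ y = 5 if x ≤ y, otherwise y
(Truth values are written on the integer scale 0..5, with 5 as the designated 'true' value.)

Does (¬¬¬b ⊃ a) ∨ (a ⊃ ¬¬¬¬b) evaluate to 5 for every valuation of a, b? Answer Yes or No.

No

Counterexample: take a = 1, b = 0.
¬b = ¬0 = 5
¬¬b = ¬5 = 0
¬¬¬b = ¬0 = 5
¬¬¬b ⊃ a = 5 ⊃ 1 = 1
¬b = ¬0 = 5
¬¬b = ¬5 = 0
¬¬¬b = ¬0 = 5
¬¬¬¬b = ¬5 = 0
a ⊃ ¬¬¬¬b = 1 ⊃ 0 = 0
(¬¬¬b ⊃ a) ∨ (a ⊃ ¬¬¬¬b) = 1 ∨ 0 = 1
This gives 1 ≠ 5.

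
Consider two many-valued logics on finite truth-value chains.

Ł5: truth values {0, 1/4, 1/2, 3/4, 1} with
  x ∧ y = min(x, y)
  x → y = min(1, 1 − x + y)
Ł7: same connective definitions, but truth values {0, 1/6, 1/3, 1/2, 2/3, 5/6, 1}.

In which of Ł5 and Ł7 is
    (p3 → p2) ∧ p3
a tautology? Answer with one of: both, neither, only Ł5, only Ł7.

In Ł5: at p2 = 0, p3 = 0 the value is 0 — not a tautology.
In Ł7: at p2 = 0, p3 = 0 the value is 0 — not a tautology.

neither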